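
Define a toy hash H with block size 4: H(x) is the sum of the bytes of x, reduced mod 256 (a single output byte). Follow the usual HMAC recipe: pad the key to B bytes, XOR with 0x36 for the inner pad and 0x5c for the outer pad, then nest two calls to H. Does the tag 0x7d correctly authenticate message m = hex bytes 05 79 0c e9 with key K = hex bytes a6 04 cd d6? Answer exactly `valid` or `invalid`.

Key hex bytes a6 04 cd d6 is exactly B = 4 bytes: K' = a6 04 cd d6.
K' ⊕ ipad = 90 32 fb e0; K' ⊕ opad = fa 58 91 8a.
Inner hash: sum = 144+50+251+224+5+121+12+233 = 1040; mod 256 = 16 → 10.
Outer hash (recomputed tag): sum = 250+88+145+138+16 = 637; mod 256 = 125 → 7d.
Recomputed tag = 7d; claimed = 7d → match.

valid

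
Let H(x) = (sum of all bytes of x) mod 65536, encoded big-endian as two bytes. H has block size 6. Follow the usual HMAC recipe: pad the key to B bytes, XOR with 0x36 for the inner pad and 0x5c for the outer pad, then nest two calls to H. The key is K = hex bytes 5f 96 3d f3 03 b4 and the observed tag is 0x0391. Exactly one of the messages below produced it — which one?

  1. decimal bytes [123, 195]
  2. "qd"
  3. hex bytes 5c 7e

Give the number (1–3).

3

Key hex bytes 5f 96 3d f3 03 b4 is exactly B = 6 bytes: K' = 5f 96 3d f3 03 b4.
K' ⊕ ipad = 69 a0 0b c5 35 82; K' ⊕ opad = 03 ca 61 af 5f e8.
m1: inner = H(69 a0 0b c5 35 82 7b c3) = 03 ce; tag = H(03 ca 61 af 5f e8 03 ce) = 03f5
m2: inner = H(69 a0 0b c5 35 82 71 64) = 03 65; tag = H(03 ca 61 af 5f e8 03 65) = 038c
m3: inner = H(69 a0 0b c5 35 82 5c 7e) = 03 6a; tag = H(03 ca 61 af 5f e8 03 6a) = 0391 ← matches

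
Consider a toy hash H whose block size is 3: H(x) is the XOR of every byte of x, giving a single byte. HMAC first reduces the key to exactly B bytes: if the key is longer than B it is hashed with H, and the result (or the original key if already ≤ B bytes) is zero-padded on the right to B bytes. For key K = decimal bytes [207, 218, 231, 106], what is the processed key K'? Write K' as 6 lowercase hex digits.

980000

|K| = 4 > B = 3, so first hash the key.
H(K): XOR cf⊕da⊕e7⊕6a = 98.
Zero-pad H(K) = 98 to 3 bytes: K' = 98 00 00.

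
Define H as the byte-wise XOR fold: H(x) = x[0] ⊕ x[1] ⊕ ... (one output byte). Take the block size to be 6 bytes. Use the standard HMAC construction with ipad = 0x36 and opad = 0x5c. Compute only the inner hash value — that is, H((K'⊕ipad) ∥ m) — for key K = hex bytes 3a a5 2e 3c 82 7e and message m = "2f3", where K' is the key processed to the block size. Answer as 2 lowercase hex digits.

16

Key hex bytes 3a a5 2e 3c 82 7e is exactly B = 6 bytes: K' = 3a a5 2e 3c 82 7e.
K' ⊕ ipad = 0c 93 18 0a b4 48.
Inner input = 0c 93 18 0a b4 48 ∥ 32 66 33.
Inner hash: XOR 0c⊕93⊕18⊕0a⊕b4⊕48⊕32⊕66⊕33 = 16.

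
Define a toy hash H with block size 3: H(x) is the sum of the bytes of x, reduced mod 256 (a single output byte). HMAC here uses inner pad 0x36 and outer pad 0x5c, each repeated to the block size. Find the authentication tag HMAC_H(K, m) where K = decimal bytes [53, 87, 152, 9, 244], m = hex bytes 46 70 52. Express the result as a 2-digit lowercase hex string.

c0

Key decimal bytes [53, 87, 152, 9, 244] = 35 57 98 09 f4 is 5 bytes > B = 3, so hash it first: H(key) = 21, then zero-pad to 3 bytes: K' = 21 00 00.
K' ⊕ ipad = 17 36 36.  K' ⊕ opad = 7d 5c 5c.
Inner input = (K'⊕ipad) ∥ m = 17 36 36 ∥ 46 70 52.
Inner hash: sum = 23+54+54+70+112+82 = 395; mod 256 = 139 → 8b.
Outer input = (K'⊕opad) ∥ inner = 7d 5c 5c ∥ 8b.
Outer hash (tag): sum = 125+92+92+139 = 448; mod 256 = 192 → c0.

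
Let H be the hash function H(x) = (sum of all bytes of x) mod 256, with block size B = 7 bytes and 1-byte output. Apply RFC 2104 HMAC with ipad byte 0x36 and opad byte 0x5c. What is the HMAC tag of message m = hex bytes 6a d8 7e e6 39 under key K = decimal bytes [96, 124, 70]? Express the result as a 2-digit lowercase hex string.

Key decimal bytes [96, 124, 70] = 60 7c 46 is 3 bytes ≤ B = 7; zero-pad to 7 bytes: K' = 60 7c 46 00 00 00 00.
K' ⊕ ipad = 56 4a 70 36 36 36 36.  K' ⊕ opad = 3c 20 1a 5c 5c 5c 5c.
Inner input = (K'⊕ipad) ∥ m = 56 4a 70 36 36 36 36 ∥ 6a d8 7e e6 39.
Inner hash: sum = 86+74+112+54+54+54+54+106+216+126+230+57 = 1223; mod 256 = 199 → c7.
Outer input = (K'⊕opad) ∥ inner = 3c 20 1a 5c 5c 5c 5c ∥ c7.
Outer hash (tag): sum = 60+32+26+92+92+92+92+199 = 685; mod 256 = 173 → ad.

ad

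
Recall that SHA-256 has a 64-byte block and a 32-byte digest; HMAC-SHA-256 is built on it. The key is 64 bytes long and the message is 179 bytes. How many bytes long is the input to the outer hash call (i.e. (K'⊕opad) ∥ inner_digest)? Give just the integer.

96

Key is 64 ≤ 64 bytes, zero-padded: |K'| = 64.
Outer input = (K'⊕opad) ∥ H(inner) → 64 + 32 = 96 bytes.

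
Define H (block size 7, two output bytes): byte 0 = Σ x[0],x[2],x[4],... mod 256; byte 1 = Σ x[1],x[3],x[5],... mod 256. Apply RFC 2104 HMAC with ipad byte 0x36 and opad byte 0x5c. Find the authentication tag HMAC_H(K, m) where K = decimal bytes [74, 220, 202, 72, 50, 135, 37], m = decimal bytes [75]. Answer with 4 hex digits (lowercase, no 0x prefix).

f7fe

Key decimal bytes [74, 220, 202, 72, 50, 135, 37] = 4a dc ca 48 32 87 25 is exactly B = 7 bytes: K' = 4a dc ca 48 32 87 25.
K' ⊕ ipad = 7c ea fc 7e 04 b1 13.  K' ⊕ opad = 16 80 96 14 6e db 79.
Inner input = (K'⊕ipad) ∥ m = 7c ea fc 7e 04 b1 13 ∥ 4b.
Inner hash: even-index sum = 399 mod 256 = 143; odd-index sum = 612 mod 256 = 100 → 8f 64.
Outer input = (K'⊕opad) ∥ inner = 16 80 96 14 6e db 79 ∥ 8f 64.
Outer hash (tag): even-index sum = 503 mod 256 = 247; odd-index sum = 510 mod 256 = 254 → f7 fe.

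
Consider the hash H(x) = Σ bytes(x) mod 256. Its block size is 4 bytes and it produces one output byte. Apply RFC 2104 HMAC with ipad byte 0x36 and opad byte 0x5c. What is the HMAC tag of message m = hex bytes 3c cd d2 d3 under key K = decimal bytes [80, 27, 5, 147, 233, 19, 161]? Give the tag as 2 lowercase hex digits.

f6

Key decimal bytes [80, 27, 5, 147, 233, 19, 161] = 50 1b 05 93 e9 13 a1 is 7 bytes > B = 4, so hash it first: H(key) = a0, then zero-pad to 4 bytes: K' = a0 00 00 00.
K' ⊕ ipad = 96 36 36 36.  K' ⊕ opad = fc 5c 5c 5c.
Inner input = (K'⊕ipad) ∥ m = 96 36 36 36 ∥ 3c cd d2 d3.
Inner hash: sum = 150+54+54+54+60+205+210+211 = 998; mod 256 = 230 → e6.
Outer input = (K'⊕opad) ∥ inner = fc 5c 5c 5c ∥ e6.
Outer hash (tag): sum = 252+92+92+92+230 = 758; mod 256 = 246 → f6.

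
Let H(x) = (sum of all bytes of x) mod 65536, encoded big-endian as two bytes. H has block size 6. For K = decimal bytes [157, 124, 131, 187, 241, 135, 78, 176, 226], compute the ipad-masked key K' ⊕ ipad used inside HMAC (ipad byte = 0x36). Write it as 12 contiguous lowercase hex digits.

339936363636

Key decimal bytes [157, 124, 131, 187, 241, 135, 78, 176, 226] = 9d 7c 83 bb f1 87 4e b0 e2 is 9 bytes > B = 6, so hash it first: H(key) = 05 af, then zero-pad to 6 bytes: K' = 05 af 00 00 00 00.
XOR each byte with 0x36: 05⊕36=33, af⊕36=99, 00⊕36=36, 00⊕36=36, 00⊕36=36, 00⊕36=36.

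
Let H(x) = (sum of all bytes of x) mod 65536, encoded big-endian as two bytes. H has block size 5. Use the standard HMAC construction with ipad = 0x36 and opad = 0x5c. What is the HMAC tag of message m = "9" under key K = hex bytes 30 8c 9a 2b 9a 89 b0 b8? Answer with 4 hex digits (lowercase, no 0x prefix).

Key hex bytes 30 8c 9a 2b 9a 89 b0 b8 is 8 bytes > B = 5, so hash it first: H(key) = 04 0c, then zero-pad to 5 bytes: K' = 04 0c 00 00 00.
K' ⊕ ipad = 32 3a 36 36 36.  K' ⊕ opad = 58 50 5c 5c 5c.
Inner input = (K'⊕ipad) ∥ m = 32 3a 36 36 36 ∥ 39.
Inner hash: sum = 50+58+54+54+54+57 = 327 → 01 47.
Outer input = (K'⊕opad) ∥ inner = 58 50 5c 5c 5c ∥ 01 47.
Outer hash (tag): sum = 88+80+92+92+92+1+71 = 516 → 02 04.

0204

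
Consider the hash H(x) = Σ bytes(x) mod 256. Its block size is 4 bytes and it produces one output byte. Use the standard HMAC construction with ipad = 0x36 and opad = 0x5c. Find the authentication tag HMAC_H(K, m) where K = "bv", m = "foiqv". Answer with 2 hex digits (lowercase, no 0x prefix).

45

Key "bv" = 62 76 is 2 bytes ≤ B = 4; zero-pad to 4 bytes: K' = 62 76 00 00.
K' ⊕ ipad = 54 40 36 36.  K' ⊕ opad = 3e 2a 5c 5c.
Inner input = (K'⊕ipad) ∥ m = 54 40 36 36 ∥ 66 6f 69 71 76.
Inner hash: sum = 84+64+54+54+102+111+105+113+118 = 805; mod 256 = 37 → 25.
Outer input = (K'⊕opad) ∥ inner = 3e 2a 5c 5c ∥ 25.
Outer hash (tag): sum = 62+42+92+92+37 = 325; mod 256 = 69 → 45.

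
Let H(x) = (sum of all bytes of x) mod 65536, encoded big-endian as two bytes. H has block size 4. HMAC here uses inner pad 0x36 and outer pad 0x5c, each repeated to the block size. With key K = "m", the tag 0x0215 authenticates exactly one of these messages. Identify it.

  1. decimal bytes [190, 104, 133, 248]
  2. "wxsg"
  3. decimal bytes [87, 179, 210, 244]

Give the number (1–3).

Key "m" = 6d is 1 byte ≤ B = 4; zero-pad to 4 bytes: K' = 6d 00 00 00.
K' ⊕ ipad = 5b 36 36 36; K' ⊕ opad = 31 5c 5c 5c.
m1: inner = H(5b 36 36 36 be 68 85 f8) = 03 a0; tag = H(31 5c 5c 5c 03 a0) = 01e8
m2: inner = H(5b 36 36 36 77 78 73 67) = 02 c6; tag = H(31 5c 5c 5c 02 c6) = 020d
m3: inner = H(5b 36 36 36 57 b3 d2 f4) = 03 cd; tag = H(31 5c 5c 5c 03 cd) = 0215 ← matches

3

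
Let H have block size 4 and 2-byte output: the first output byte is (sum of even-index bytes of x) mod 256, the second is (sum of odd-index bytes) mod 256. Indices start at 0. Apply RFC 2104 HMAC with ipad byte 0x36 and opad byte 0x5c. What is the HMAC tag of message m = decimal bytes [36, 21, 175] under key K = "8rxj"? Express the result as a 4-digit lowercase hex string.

b719

Key "8rxj" = 38 72 78 6a is exactly B = 4 bytes: K' = 38 72 78 6a.
K' ⊕ ipad = 0e 44 4e 5c.  K' ⊕ opad = 64 2e 24 36.
Inner input = (K'⊕ipad) ∥ m = 0e 44 4e 5c ∥ 24 15 af.
Inner hash: even-index sum = 303 mod 256 = 47; odd-index sum = 181 mod 256 = 181 → 2f b5.
Outer input = (K'⊕opad) ∥ inner = 64 2e 24 36 ∥ 2f b5.
Outer hash (tag): even-index sum = 183 mod 256 = 183; odd-index sum = 281 mod 256 = 25 → b7 19.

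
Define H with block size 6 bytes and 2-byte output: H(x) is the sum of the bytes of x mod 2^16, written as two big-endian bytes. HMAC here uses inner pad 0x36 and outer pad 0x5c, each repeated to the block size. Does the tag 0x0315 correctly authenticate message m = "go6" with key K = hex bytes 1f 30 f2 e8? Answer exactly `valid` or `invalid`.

Key hex bytes 1f 30 f2 e8 is 4 bytes ≤ B = 6; zero-pad to 6 bytes: K' = 1f 30 f2 e8 00 00.
K' ⊕ ipad = 29 06 c4 de 36 36; K' ⊕ opad = 43 6c ae b4 5c 5c.
Inner hash: sum = 41+6+196+222+54+54+103+111+54 = 841 → 03 49.
Outer hash (recomputed tag): sum = 67+108+174+180+92+92+3+73 = 789 → 03 15.
Recomputed tag = 0315; claimed = 0315 → match.

valid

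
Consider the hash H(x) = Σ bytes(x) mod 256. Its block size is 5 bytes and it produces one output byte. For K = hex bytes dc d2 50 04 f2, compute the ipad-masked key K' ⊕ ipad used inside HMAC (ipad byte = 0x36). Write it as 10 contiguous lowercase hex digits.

eae46632c4

Key hex bytes dc d2 50 04 f2 is exactly B = 5 bytes: K' = dc d2 50 04 f2.
XOR each byte with 0x36: dc⊕36=ea, d2⊕36=e4, 50⊕36=66, 04⊕36=32, f2⊕36=c4.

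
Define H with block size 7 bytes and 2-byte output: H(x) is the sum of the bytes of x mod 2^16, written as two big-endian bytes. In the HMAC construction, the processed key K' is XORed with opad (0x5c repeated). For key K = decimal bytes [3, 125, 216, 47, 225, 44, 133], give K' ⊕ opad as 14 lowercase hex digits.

Key decimal bytes [3, 125, 216, 47, 225, 44, 133] = 03 7d d8 2f e1 2c 85 is exactly B = 7 bytes: K' = 03 7d d8 2f e1 2c 85.
XOR each byte with 0x5c: 03⊕5c=5f, 7d⊕5c=21, d8⊕5c=84, 2f⊕5c=73, e1⊕5c=bd, 2c⊕5c=70, 85⊕5c=d9.

5f218473bd70d9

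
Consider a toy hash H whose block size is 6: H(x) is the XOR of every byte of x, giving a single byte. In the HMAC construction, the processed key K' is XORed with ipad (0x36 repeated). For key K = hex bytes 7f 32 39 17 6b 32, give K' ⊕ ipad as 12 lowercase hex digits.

Key hex bytes 7f 32 39 17 6b 32 is exactly B = 6 bytes: K' = 7f 32 39 17 6b 32.
XOR each byte with 0x36: 7f⊕36=49, 32⊕36=04, 39⊕36=0f, 17⊕36=21, 6b⊕36=5d, 32⊕36=04.

49040f215d04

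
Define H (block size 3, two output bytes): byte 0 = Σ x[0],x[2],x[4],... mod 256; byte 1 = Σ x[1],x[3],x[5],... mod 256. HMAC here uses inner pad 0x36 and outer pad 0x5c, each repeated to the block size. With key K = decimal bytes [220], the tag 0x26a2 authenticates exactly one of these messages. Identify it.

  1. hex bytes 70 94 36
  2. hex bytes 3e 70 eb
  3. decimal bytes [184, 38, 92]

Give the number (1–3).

3

Key decimal bytes [220] = dc is 1 byte ≤ B = 3; zero-pad to 3 bytes: K' = dc 00 00.
K' ⊕ ipad = ea 36 36; K' ⊕ opad = 80 5c 5c.
m1: inner = H(ea 36 36 70 94 36) = b4 dc; tag = H(80 5c 5c b4 dc) = b810
m2: inner = H(ea 36 36 3e 70 eb) = 90 5f; tag = H(80 5c 5c 90 5f) = 3bec
m3: inner = H(ea 36 36 b8 26 5c) = 46 4a; tag = H(80 5c 5c 46 4a) = 26a2 ← matches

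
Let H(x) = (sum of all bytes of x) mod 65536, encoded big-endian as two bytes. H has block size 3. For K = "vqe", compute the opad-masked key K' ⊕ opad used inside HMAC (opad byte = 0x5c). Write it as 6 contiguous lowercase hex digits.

2a2d39

Key "vqe" = 76 71 65 is exactly B = 3 bytes: K' = 76 71 65.
XOR each byte with 0x5c: 76⊕5c=2a, 71⊕5c=2d, 65⊕5c=39.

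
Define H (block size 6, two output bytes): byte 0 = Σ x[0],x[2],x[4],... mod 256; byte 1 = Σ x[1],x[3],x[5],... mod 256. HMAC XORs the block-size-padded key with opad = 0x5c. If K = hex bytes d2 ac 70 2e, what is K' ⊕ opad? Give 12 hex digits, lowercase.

Key hex bytes d2 ac 70 2e is 4 bytes ≤ B = 6; zero-pad to 6 bytes: K' = d2 ac 70 2e 00 00.
XOR each byte with 0x5c: d2⊕5c=8e, ac⊕5c=f0, 70⊕5c=2c, 2e⊕5c=72, 00⊕5c=5c, 00⊕5c=5c.

8ef02c725c5c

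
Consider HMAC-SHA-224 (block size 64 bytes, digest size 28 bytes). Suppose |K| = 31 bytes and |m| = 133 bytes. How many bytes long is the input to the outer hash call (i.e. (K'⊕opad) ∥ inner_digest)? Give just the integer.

Key is 31 ≤ 64 bytes, zero-padded: |K'| = 64.
Outer input = (K'⊕opad) ∥ H(inner) → 64 + 28 = 92 bytes.

92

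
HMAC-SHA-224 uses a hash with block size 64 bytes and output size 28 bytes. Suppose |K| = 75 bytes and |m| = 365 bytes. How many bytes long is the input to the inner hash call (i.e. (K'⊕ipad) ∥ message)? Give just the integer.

Key is 75 > 64 bytes, so it is hashed to 28 bytes then zero-padded to 64: |K'| = 64.
Inner input = (K'⊕ipad) ∥ m → 64 + 365 = 429 bytes.

429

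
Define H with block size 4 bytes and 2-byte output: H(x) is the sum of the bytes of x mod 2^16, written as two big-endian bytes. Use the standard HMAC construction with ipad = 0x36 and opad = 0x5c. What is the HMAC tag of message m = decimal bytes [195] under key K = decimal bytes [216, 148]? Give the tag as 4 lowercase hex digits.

Key decimal bytes [216, 148] = d8 94 is 2 bytes ≤ B = 4; zero-pad to 4 bytes: K' = d8 94 00 00.
K' ⊕ ipad = ee a2 36 36.  K' ⊕ opad = 84 c8 5c 5c.
Inner input = (K'⊕ipad) ∥ m = ee a2 36 36 ∥ c3.
Inner hash: sum = 238+162+54+54+195 = 703 → 02 bf.
Outer input = (K'⊕opad) ∥ inner = 84 c8 5c 5c ∥ 02 bf.
Outer hash (tag): sum = 132+200+92+92+2+191 = 709 → 02 c5.

02c5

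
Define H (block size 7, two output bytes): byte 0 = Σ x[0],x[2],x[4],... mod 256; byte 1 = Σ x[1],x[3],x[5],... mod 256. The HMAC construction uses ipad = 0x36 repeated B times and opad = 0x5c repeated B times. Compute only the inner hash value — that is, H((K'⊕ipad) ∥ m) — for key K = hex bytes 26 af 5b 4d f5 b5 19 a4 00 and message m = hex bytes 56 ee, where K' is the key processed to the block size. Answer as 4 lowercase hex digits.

4925

Key hex bytes 26 af 5b 4d f5 b5 19 a4 00 is 9 bytes > B = 7, so hash it first: H(key) = 8f 55, then zero-pad to 7 bytes: K' = 8f 55 00 00 00 00 00.
K' ⊕ ipad = b9 63 36 36 36 36 36.
Inner input = b9 63 36 36 36 36 36 ∥ 56 ee.
Inner hash: even-index sum = 585 mod 256 = 73; odd-index sum = 293 mod 256 = 37 → 49 25.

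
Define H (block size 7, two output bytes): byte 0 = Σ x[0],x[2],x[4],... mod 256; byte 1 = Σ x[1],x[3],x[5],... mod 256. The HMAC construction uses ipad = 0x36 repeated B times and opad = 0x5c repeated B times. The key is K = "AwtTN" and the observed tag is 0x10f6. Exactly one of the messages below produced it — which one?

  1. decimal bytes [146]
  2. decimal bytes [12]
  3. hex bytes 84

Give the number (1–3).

3

Key "AwtTN" = 41 77 74 54 4e is 5 bytes ≤ B = 7; zero-pad to 7 bytes: K' = 41 77 74 54 4e 00 00.
K' ⊕ ipad = 77 41 42 62 78 36 36; K' ⊕ opad = 1d 2b 28 08 12 5c 5c.
m1: inner = H(77 41 42 62 78 36 36 92) = 67 6b; tag = H(1d 2b 28 08 12 5c 5c 67 6b) = 1ef6
m2: inner = H(77 41 42 62 78 36 36 0c) = 67 e5; tag = H(1d 2b 28 08 12 5c 5c 67 e5) = 98f6
m3: inner = H(77 41 42 62 78 36 36 84) = 67 5d; tag = H(1d 2b 28 08 12 5c 5c 67 5d) = 10f6 ← matches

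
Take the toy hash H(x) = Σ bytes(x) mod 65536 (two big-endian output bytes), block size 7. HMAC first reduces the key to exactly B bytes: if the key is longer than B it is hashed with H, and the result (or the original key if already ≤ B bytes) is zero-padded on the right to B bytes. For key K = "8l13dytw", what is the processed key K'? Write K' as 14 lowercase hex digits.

02d00000000000

|K| = 8 > B = 7, so first hash the key.
H(K): sum = 56+108+49+51+100+121+116+119 = 720 → 02 d0.
Zero-pad H(K) = 02 d0 to 7 bytes: K' = 02 d0 00 00 00 00 00.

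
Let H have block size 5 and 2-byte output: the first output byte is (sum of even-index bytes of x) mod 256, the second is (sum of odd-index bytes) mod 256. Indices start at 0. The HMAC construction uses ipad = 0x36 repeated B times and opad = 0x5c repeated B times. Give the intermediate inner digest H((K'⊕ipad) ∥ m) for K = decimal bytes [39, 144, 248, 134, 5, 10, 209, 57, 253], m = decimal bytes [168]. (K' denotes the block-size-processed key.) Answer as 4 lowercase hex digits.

Key decimal bytes [39, 144, 248, 134, 5, 10, 209, 57, 253] = 27 90 f8 86 05 0a d1 39 fd is 9 bytes > B = 5, so hash it first: H(key) = f2 59, then zero-pad to 5 bytes: K' = f2 59 00 00 00.
K' ⊕ ipad = c4 6f 36 36 36.
Inner input = c4 6f 36 36 36 ∥ a8.
Inner hash: even-index sum = 304 mod 256 = 48; odd-index sum = 333 mod 256 = 77 → 30 4d.

304d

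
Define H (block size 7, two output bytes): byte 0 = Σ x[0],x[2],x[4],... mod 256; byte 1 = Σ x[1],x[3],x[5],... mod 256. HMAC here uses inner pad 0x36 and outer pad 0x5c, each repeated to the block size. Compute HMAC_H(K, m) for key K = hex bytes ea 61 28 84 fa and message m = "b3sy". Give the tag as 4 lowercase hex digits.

Key hex bytes ea 61 28 84 fa is 5 bytes ≤ B = 7; zero-pad to 7 bytes: K' = ea 61 28 84 fa 00 00.
K' ⊕ ipad = dc 57 1e b2 cc 36 36.  K' ⊕ opad = b6 3d 74 d8 a6 5c 5c.
Inner input = (K'⊕ipad) ∥ m = dc 57 1e b2 cc 36 36 ∥ 62 33 73 79.
Inner hash: even-index sum = 680 mod 256 = 168; odd-index sum = 532 mod 256 = 20 → a8 14.
Outer input = (K'⊕opad) ∥ inner = b6 3d 74 d8 a6 5c 5c ∥ a8 14.
Outer hash (tag): even-index sum = 576 mod 256 = 64; odd-index sum = 537 mod 256 = 25 → 40 19.

4019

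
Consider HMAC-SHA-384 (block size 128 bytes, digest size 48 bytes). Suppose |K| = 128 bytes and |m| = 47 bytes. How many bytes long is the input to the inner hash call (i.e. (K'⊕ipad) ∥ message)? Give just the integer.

Key is 128 ≤ 128 bytes, zero-padded: |K'| = 128.
Inner input = (K'⊕ipad) ∥ m → 128 + 47 = 175 bytes.

175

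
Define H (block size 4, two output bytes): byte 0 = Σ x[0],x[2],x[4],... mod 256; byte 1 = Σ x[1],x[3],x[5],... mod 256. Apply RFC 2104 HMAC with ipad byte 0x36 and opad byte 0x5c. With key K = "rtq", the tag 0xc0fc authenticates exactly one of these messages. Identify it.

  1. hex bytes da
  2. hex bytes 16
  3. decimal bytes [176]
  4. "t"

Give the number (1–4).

1

Key "rtq" = 72 74 71 is 3 bytes ≤ B = 4; zero-pad to 4 bytes: K' = 72 74 71 00.
K' ⊕ ipad = 44 42 47 36; K' ⊕ opad = 2e 28 2d 5c.
m1: inner = H(44 42 47 36 da) = 65 78; tag = H(2e 28 2d 5c 65 78) = c0fc ← matches
m2: inner = H(44 42 47 36 16) = a1 78; tag = H(2e 28 2d 5c a1 78) = fcfc
m3: inner = H(44 42 47 36 b0) = 3b 78; tag = H(2e 28 2d 5c 3b 78) = 96fc
m4: inner = H(44 42 47 36 74) = ff 78; tag = H(2e 28 2d 5c ff 78) = 5afc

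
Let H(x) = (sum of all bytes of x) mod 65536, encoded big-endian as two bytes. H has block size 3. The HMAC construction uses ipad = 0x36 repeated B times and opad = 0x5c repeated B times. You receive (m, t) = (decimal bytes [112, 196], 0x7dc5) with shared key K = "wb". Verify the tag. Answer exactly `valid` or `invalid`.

Key "wb" = 77 62 is 2 bytes ≤ B = 3; zero-pad to 3 bytes: K' = 77 62 00.
K' ⊕ ipad = 41 54 36; K' ⊕ opad = 2b 3e 5c.
Inner hash: sum = 65+84+54+112+196 = 511 → 01 ff.
Outer hash (recomputed tag): sum = 43+62+92+1+255 = 453 → 01 c5.
Recomputed tag = 01c5; claimed = 7dc5 → mismatch.

invalid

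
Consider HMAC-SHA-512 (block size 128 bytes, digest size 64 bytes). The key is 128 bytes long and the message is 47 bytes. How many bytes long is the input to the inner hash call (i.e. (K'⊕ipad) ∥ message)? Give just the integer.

175

Key is 128 ≤ 128 bytes, zero-padded: |K'| = 128.
Inner input = (K'⊕ipad) ∥ m → 128 + 47 = 175 bytes.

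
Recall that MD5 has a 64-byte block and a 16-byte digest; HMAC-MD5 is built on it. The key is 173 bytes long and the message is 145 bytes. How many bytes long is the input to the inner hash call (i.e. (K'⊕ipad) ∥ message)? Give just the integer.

Key is 173 > 64 bytes, so it is hashed to 16 bytes then zero-padded to 64: |K'| = 64.
Inner input = (K'⊕ipad) ∥ m → 64 + 145 = 209 bytes.

209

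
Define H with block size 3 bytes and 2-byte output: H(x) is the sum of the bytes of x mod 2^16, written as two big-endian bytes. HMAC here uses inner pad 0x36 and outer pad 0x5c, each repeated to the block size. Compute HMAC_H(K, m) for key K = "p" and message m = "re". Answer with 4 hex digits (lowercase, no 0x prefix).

016e

Key "p" = 70 is 1 byte ≤ B = 3; zero-pad to 3 bytes: K' = 70 00 00.
K' ⊕ ipad = 46 36 36.  K' ⊕ opad = 2c 5c 5c.
Inner input = (K'⊕ipad) ∥ m = 46 36 36 ∥ 72 65.
Inner hash: sum = 70+54+54+114+101 = 393 → 01 89.
Outer input = (K'⊕opad) ∥ inner = 2c 5c 5c ∥ 01 89.
Outer hash (tag): sum = 44+92+92+1+137 = 366 → 01 6e.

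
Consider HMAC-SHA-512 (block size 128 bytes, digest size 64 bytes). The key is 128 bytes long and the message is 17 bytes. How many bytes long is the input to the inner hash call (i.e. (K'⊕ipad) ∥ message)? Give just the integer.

Key is 128 ≤ 128 bytes, zero-padded: |K'| = 128.
Inner input = (K'⊕ipad) ∥ m → 128 + 17 = 145 bytes.

145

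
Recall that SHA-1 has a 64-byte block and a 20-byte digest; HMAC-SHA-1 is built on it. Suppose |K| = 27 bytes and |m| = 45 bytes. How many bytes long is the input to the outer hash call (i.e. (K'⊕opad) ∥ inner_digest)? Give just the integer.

Key is 27 ≤ 64 bytes, zero-padded: |K'| = 64.
Outer input = (K'⊕opad) ∥ H(inner) → 64 + 20 = 84 bytes.

84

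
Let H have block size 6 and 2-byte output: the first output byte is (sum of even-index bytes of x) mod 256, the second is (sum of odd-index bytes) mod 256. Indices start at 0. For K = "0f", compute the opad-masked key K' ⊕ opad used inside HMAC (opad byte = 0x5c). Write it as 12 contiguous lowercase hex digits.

6c3a5c5c5c5c

Key "0f" = 30 66 is 2 bytes ≤ B = 6; zero-pad to 6 bytes: K' = 30 66 00 00 00 00.
XOR each byte with 0x5c: 30⊕5c=6c, 66⊕5c=3a, 00⊕5c=5c, 00⊕5c=5c, 00⊕5c=5c, 00⊕5c=5c.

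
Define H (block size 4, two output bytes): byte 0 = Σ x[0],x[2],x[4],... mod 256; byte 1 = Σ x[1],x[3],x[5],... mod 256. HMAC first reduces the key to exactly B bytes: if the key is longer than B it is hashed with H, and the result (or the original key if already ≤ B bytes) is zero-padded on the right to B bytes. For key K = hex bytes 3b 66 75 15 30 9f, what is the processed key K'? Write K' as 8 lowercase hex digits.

|K| = 6 > B = 4, so first hash the key.
H(K): even-index sum = 224 mod 256 = 224; odd-index sum = 282 mod 256 = 26 → e0 1a.
Zero-pad H(K) = e0 1a to 4 bytes: K' = e0 1a 00 00.

e01a0000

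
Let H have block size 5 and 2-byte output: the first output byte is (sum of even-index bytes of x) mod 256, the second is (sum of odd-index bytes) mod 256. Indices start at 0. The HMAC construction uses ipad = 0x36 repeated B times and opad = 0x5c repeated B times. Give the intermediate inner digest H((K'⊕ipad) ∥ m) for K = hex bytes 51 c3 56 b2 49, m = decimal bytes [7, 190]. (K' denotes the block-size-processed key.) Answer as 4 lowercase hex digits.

Key hex bytes 51 c3 56 b2 49 is exactly B = 5 bytes: K' = 51 c3 56 b2 49.
K' ⊕ ipad = 67 f5 60 84 7f.
Inner input = 67 f5 60 84 7f ∥ 07 be.
Inner hash: even-index sum = 516 mod 256 = 4; odd-index sum = 384 mod 256 = 128 → 04 80.

0480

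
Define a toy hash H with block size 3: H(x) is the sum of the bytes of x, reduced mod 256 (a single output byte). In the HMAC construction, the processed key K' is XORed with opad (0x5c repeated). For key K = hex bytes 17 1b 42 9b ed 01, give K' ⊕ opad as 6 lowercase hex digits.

Key hex bytes 17 1b 42 9b ed 01 is 6 bytes > B = 3, so hash it first: H(key) = fd, then zero-pad to 3 bytes: K' = fd 00 00.
XOR each byte with 0x5c: fd⊕5c=a1, 00⊕5c=5c, 00⊕5c=5c.

a15c5c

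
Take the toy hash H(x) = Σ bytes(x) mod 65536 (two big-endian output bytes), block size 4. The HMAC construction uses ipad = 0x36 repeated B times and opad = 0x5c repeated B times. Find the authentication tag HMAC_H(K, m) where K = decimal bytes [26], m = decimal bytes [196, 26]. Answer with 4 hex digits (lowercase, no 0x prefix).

Key decimal bytes [26] = 1a is 1 byte ≤ B = 4; zero-pad to 4 bytes: K' = 1a 00 00 00.
K' ⊕ ipad = 2c 36 36 36.  K' ⊕ opad = 46 5c 5c 5c.
Inner input = (K'⊕ipad) ∥ m = 2c 36 36 36 ∥ c4 1a.
Inner hash: sum = 44+54+54+54+196+26 = 428 → 01 ac.
Outer input = (K'⊕opad) ∥ inner = 46 5c 5c 5c ∥ 01 ac.
Outer hash (tag): sum = 70+92+92+92+1+172 = 519 → 02 07.

0207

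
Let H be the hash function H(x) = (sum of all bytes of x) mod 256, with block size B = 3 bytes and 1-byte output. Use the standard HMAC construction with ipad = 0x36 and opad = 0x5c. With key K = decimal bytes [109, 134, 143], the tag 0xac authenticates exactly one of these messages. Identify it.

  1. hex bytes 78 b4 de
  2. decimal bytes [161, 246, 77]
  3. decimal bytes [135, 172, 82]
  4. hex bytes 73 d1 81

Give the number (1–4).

Key decimal bytes [109, 134, 143] = 6d 86 8f is exactly B = 3 bytes: K' = 6d 86 8f.
K' ⊕ ipad = 5b b0 b9; K' ⊕ opad = 31 da d3.
m1: inner = H(5b b0 b9 78 b4 de) = ce; tag = H(31 da d3 ce) = ac ← matches
m2: inner = H(5b b0 b9 a1 f6 4d) = a8; tag = H(31 da d3 a8) = 86
m3: inner = H(5b b0 b9 87 ac 52) = 49; tag = H(31 da d3 49) = 27
m4: inner = H(5b b0 b9 73 d1 81) = 89; tag = H(31 da d3 89) = 67

1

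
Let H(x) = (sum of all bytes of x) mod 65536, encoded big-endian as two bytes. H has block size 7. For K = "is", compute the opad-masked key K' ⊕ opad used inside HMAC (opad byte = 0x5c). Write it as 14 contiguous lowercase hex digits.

352f5c5c5c5c5c

Key "is" = 69 73 is 2 bytes ≤ B = 7; zero-pad to 7 bytes: K' = 69 73 00 00 00 00 00.
XOR each byte with 0x5c: 69⊕5c=35, 73⊕5c=2f, 00⊕5c=5c, 00⊕5c=5c, 00⊕5c=5c, 00⊕5c=5c, 00⊕5c=5c.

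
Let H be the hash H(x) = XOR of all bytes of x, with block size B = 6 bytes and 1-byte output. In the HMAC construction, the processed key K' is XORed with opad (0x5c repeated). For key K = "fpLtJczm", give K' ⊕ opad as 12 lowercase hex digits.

Key "fpLtJczm" = 66 70 4c 74 4a 63 7a 6d is 8 bytes > B = 6, so hash it first: H(key) = 10, then zero-pad to 6 bytes: K' = 10 00 00 00 00 00.
XOR each byte with 0x5c: 10⊕5c=4c, 00⊕5c=5c, 00⊕5c=5c, 00⊕5c=5c, 00⊕5c=5c, 00⊕5c=5c.

4c5c5c5c5c5c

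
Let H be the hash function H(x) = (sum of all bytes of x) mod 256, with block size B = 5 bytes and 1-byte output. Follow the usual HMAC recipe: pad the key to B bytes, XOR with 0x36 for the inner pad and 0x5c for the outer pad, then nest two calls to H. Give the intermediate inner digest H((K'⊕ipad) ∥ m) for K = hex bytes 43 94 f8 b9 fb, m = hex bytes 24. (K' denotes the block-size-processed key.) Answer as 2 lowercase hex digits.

Key hex bytes 43 94 f8 b9 fb is exactly B = 5 bytes: K' = 43 94 f8 b9 fb.
K' ⊕ ipad = 75 a2 ce 8f cd.
Inner input = 75 a2 ce 8f cd ∥ 24.
Inner hash: sum = 117+162+206+143+205+36 = 869; mod 256 = 101 → 65.

65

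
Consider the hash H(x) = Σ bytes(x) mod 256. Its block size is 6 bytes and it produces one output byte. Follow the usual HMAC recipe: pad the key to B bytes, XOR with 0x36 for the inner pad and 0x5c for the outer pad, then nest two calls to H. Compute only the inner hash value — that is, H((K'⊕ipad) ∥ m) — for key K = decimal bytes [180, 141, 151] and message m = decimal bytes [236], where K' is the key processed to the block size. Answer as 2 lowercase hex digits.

Key decimal bytes [180, 141, 151] = b4 8d 97 is 3 bytes ≤ B = 6; zero-pad to 6 bytes: K' = b4 8d 97 00 00 00.
K' ⊕ ipad = 82 bb a1 36 36 36.
Inner input = 82 bb a1 36 36 36 ∥ ec.
Inner hash: sum = 130+187+161+54+54+54+236 = 876; mod 256 = 108 → 6c.

6c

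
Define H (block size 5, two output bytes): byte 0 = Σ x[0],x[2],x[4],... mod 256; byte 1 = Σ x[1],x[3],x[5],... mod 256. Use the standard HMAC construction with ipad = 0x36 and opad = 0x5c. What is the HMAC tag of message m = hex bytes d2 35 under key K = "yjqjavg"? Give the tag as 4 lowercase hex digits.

Key "yjqjavg" = 79 6a 71 6a 61 76 67 is 7 bytes > B = 5, so hash it first: H(key) = b2 4a, then zero-pad to 5 bytes: K' = b2 4a 00 00 00.
K' ⊕ ipad = 84 7c 36 36 36.  K' ⊕ opad = ee 16 5c 5c 5c.
Inner input = (K'⊕ipad) ∥ m = 84 7c 36 36 36 ∥ d2 35.
Inner hash: even-index sum = 293 mod 256 = 37; odd-index sum = 388 mod 256 = 132 → 25 84.
Outer input = (K'⊕opad) ∥ inner = ee 16 5c 5c 5c ∥ 25 84.
Outer hash (tag): even-index sum = 554 mod 256 = 42; odd-index sum = 151 mod 256 = 151 → 2a 97.

2a97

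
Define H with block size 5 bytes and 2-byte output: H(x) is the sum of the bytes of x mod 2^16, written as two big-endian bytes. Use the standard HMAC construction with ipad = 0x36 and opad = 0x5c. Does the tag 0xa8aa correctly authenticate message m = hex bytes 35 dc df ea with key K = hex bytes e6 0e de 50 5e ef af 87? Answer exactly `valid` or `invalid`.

Key hex bytes e6 0e de 50 5e ef af 87 is 8 bytes > B = 5, so hash it first: H(key) = 04 a5, then zero-pad to 5 bytes: K' = 04 a5 00 00 00.
K' ⊕ ipad = 32 93 36 36 36; K' ⊕ opad = 58 f9 5c 5c 5c.
Inner hash: sum = 50+147+54+54+54+53+220+223+234 = 1089 → 04 41.
Outer hash (recomputed tag): sum = 88+249+92+92+92+4+65 = 682 → 02 aa.
Recomputed tag = 02aa; claimed = a8aa → mismatch.

invalid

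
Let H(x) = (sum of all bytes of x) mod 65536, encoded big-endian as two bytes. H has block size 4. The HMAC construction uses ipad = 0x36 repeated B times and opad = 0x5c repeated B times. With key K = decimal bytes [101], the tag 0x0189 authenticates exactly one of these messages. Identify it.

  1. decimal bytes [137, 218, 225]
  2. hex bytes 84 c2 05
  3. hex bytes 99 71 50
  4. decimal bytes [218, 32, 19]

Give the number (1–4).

1

Key decimal bytes [101] = 65 is 1 byte ≤ B = 4; zero-pad to 4 bytes: K' = 65 00 00 00.
K' ⊕ ipad = 53 36 36 36; K' ⊕ opad = 39 5c 5c 5c.
m1: inner = H(53 36 36 36 89 da e1) = 03 39; tag = H(39 5c 5c 5c 03 39) = 0189 ← matches
m2: inner = H(53 36 36 36 84 c2 05) = 02 40; tag = H(39 5c 5c 5c 02 40) = 018f
m3: inner = H(53 36 36 36 99 71 50) = 02 4f; tag = H(39 5c 5c 5c 02 4f) = 019e
m4: inner = H(53 36 36 36 da 20 13) = 02 02; tag = H(39 5c 5c 5c 02 02) = 0151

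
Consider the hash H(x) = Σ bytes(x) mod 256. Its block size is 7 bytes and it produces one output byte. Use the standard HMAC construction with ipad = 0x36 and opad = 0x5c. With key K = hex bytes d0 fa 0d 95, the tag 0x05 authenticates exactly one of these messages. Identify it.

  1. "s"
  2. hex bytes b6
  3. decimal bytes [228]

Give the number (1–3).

Key hex bytes d0 fa 0d 95 is 4 bytes ≤ B = 7; zero-pad to 7 bytes: K' = d0 fa 0d 95 00 00 00.
K' ⊕ ipad = e6 cc 3b a3 36 36 36; K' ⊕ opad = 8c a6 51 c9 5c 5c 5c.
m1: inner = H(e6 cc 3b a3 36 36 36 73) = a5; tag = H(8c a6 51 c9 5c 5c 5c a5) = 05 ← matches
m2: inner = H(e6 cc 3b a3 36 36 36 b6) = e8; tag = H(8c a6 51 c9 5c 5c 5c e8) = 48
m3: inner = H(e6 cc 3b a3 36 36 36 e4) = 16; tag = H(8c a6 51 c9 5c 5c 5c 16) = 76

1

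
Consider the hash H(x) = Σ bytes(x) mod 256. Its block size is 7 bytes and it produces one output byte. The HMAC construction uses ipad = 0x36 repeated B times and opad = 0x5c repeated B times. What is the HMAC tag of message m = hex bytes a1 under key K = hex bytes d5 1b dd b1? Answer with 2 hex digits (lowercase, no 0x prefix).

Key hex bytes d5 1b dd b1 is 4 bytes ≤ B = 7; zero-pad to 7 bytes: K' = d5 1b dd b1 00 00 00.
K' ⊕ ipad = e3 2d eb 87 36 36 36.  K' ⊕ opad = 89 47 81 ed 5c 5c 5c.
Inner input = (K'⊕ipad) ∥ m = e3 2d eb 87 36 36 36 ∥ a1.
Inner hash: sum = 227+45+235+135+54+54+54+161 = 965; mod 256 = 197 → c5.
Outer input = (K'⊕opad) ∥ inner = 89 47 81 ed 5c 5c 5c ∥ c5.
Outer hash (tag): sum = 137+71+129+237+92+92+92+197 = 1047; mod 256 = 23 → 17.

17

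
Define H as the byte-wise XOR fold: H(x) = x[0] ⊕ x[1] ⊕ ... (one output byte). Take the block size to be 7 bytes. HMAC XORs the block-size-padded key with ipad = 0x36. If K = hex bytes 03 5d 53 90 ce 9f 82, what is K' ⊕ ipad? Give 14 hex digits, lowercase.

Key hex bytes 03 5d 53 90 ce 9f 82 is exactly B = 7 bytes: K' = 03 5d 53 90 ce 9f 82.
XOR each byte with 0x36: 03⊕36=35, 5d⊕36=6b, 53⊕36=65, 90⊕36=a6, ce⊕36=f8, 9f⊕36=a9, 82⊕36=b4.

356b65a6f8a9b4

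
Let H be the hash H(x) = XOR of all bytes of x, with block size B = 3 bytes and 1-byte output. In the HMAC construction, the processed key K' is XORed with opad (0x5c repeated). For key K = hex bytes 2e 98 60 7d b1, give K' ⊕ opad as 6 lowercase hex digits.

Key hex bytes 2e 98 60 7d b1 is 5 bytes > B = 3, so hash it first: H(key) = 1a, then zero-pad to 3 bytes: K' = 1a 00 00.
XOR each byte with 0x5c: 1a⊕5c=46, 00⊕5c=5c, 00⊕5c=5c.

465c5c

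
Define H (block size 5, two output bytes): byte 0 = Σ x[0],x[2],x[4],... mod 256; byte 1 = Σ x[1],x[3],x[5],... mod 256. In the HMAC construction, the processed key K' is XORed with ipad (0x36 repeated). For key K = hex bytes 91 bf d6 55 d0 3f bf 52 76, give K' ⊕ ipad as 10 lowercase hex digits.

5a93363636

Key hex bytes 91 bf d6 55 d0 3f bf 52 76 is 9 bytes > B = 5, so hash it first: H(key) = 6c a5, then zero-pad to 5 bytes: K' = 6c a5 00 00 00.
XOR each byte with 0x36: 6c⊕36=5a, a5⊕36=93, 00⊕36=36, 00⊕36=36, 00⊕36=36.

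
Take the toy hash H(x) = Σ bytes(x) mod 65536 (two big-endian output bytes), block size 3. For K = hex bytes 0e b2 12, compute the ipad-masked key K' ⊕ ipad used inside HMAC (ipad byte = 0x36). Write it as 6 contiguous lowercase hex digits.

Key hex bytes 0e b2 12 is exactly B = 3 bytes: K' = 0e b2 12.
XOR each byte with 0x36: 0e⊕36=38, b2⊕36=84, 12⊕36=24.

388424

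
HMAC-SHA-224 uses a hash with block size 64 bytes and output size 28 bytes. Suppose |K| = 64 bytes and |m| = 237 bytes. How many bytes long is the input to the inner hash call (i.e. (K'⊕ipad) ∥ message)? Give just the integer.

301

Key is 64 ≤ 64 bytes, zero-padded: |K'| = 64.
Inner input = (K'⊕ipad) ∥ m → 64 + 237 = 301 bytes.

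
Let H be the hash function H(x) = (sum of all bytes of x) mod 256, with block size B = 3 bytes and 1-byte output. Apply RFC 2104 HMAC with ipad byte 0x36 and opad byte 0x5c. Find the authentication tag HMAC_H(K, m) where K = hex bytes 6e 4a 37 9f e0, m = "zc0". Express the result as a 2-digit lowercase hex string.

Key hex bytes 6e 4a 37 9f e0 is 5 bytes > B = 3, so hash it first: H(key) = 6e, then zero-pad to 3 bytes: K' = 6e 00 00.
K' ⊕ ipad = 58 36 36.  K' ⊕ opad = 32 5c 5c.
Inner input = (K'⊕ipad) ∥ m = 58 36 36 ∥ 7a 63 30.
Inner hash: sum = 88+54+54+122+99+48 = 465; mod 256 = 209 → d1.
Outer input = (K'⊕opad) ∥ inner = 32 5c 5c ∥ d1.
Outer hash (tag): sum = 50+92+92+209 = 443; mod 256 = 187 → bb.

bb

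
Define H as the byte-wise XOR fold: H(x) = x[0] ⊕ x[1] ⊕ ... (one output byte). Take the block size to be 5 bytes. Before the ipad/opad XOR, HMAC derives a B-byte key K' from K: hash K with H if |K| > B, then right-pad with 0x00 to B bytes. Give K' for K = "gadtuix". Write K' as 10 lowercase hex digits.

7200000000

|K| = 7 > B = 5, so first hash the key.
H(K): XOR 67⊕61⊕64⊕74⊕75⊕69⊕78 = 72.
Zero-pad H(K) = 72 to 5 bytes: K' = 72 00 00 00 00.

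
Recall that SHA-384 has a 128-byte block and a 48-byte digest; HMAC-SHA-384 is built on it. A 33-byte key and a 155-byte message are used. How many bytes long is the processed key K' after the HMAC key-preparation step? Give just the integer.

Key is 33 ≤ 128 bytes, zero-padded: |K'| = 128.

128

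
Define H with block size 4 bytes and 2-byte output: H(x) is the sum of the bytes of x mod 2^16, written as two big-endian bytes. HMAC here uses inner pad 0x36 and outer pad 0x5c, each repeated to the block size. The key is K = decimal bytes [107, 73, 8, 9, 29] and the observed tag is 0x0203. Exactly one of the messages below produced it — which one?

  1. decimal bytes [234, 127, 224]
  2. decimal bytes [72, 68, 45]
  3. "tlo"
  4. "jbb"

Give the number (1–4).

2

Key decimal bytes [107, 73, 8, 9, 29] = 6b 49 08 09 1d is 5 bytes > B = 4, so hash it first: H(key) = 00 e2, then zero-pad to 4 bytes: K' = 00 e2 00 00.
K' ⊕ ipad = 36 d4 36 36; K' ⊕ opad = 5c be 5c 5c.
m1: inner = H(36 d4 36 36 ea 7f e0) = 03 bf; tag = H(5c be 5c 5c 03 bf) = 0294
m2: inner = H(36 d4 36 36 48 44 2d) = 02 2f; tag = H(5c be 5c 5c 02 2f) = 0203 ← matches
m3: inner = H(36 d4 36 36 74 6c 6f) = 02 c5; tag = H(5c be 5c 5c 02 c5) = 0299
m4: inner = H(36 d4 36 36 6a 62 62) = 02 a4; tag = H(5c be 5c 5c 02 a4) = 0278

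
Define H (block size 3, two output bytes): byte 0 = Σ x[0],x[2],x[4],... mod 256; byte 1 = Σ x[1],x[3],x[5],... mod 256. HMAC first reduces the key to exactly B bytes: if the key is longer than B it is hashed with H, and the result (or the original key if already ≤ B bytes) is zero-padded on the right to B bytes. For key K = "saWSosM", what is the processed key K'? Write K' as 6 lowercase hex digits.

862700

|K| = 7 > B = 3, so first hash the key.
H(K): even-index sum = 390 mod 256 = 134; odd-index sum = 295 mod 256 = 39 → 86 27.
Zero-pad H(K) = 86 27 to 3 bytes: K' = 86 27 00.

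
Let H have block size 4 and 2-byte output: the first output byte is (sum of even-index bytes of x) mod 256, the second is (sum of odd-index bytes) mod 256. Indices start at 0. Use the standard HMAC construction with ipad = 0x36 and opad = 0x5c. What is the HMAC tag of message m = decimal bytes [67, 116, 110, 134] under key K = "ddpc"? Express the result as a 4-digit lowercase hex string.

ad18

Key "ddpc" = 64 64 70 63 is exactly B = 4 bytes: K' = 64 64 70 63.
K' ⊕ ipad = 52 52 46 55.  K' ⊕ opad = 38 38 2c 3f.
Inner input = (K'⊕ipad) ∥ m = 52 52 46 55 ∥ 43 74 6e 86.
Inner hash: even-index sum = 329 mod 256 = 73; odd-index sum = 417 mod 256 = 161 → 49 a1.
Outer input = (K'⊕opad) ∥ inner = 38 38 2c 3f ∥ 49 a1.
Outer hash (tag): even-index sum = 173 mod 256 = 173; odd-index sum = 280 mod 256 = 24 → ad 18.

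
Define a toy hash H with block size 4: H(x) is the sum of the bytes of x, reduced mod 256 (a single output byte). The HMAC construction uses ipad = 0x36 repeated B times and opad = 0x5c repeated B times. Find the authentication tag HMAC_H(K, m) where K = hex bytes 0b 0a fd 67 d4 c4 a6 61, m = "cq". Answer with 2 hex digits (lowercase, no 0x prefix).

fc

Key hex bytes 0b 0a fd 67 d4 c4 a6 61 is 8 bytes > B = 4, so hash it first: H(key) = 18, then zero-pad to 4 bytes: K' = 18 00 00 00.
K' ⊕ ipad = 2e 36 36 36.  K' ⊕ opad = 44 5c 5c 5c.
Inner input = (K'⊕ipad) ∥ m = 2e 36 36 36 ∥ 63 71.
Inner hash: sum = 46+54+54+54+99+113 = 420; mod 256 = 164 → a4.
Outer input = (K'⊕opad) ∥ inner = 44 5c 5c 5c ∥ a4.
Outer hash (tag): sum = 68+92+92+92+164 = 508; mod 256 = 252 → fc.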